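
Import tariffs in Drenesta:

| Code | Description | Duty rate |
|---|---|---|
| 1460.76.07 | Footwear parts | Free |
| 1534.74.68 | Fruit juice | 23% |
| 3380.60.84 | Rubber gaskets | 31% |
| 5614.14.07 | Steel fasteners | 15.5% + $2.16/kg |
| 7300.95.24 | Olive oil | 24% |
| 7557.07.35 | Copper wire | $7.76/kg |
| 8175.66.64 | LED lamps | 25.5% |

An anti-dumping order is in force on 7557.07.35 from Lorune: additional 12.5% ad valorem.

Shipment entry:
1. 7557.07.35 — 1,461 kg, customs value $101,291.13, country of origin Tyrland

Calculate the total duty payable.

$11,337.36

Line 1 (7557.07.35, Tyrland, 1,461 kg, $101,291.13):
Base rate for 7557.07.35 is $7.76/kg.
The additional-duty order on 7557.07.35 targets Lorune, not Tyrland; it does not apply.
Duty = 1,461 × $7.76 = $11,337.36.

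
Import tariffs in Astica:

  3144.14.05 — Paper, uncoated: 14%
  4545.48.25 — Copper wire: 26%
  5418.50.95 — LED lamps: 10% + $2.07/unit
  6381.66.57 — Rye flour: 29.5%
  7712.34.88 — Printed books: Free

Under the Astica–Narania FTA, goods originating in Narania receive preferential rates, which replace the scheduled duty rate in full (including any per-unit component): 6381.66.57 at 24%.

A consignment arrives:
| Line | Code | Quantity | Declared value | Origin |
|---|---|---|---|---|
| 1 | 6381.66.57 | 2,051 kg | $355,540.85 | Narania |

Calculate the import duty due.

Line 1 (6381.66.57, Narania, 2,051 kg, $355,540.85):
Base rate for 6381.66.57 is 29.5%.
Origin Narania qualifies under the Astica–Narania agreement and 6381.66.57 is covered: preferential rate 24% applies instead.
Duty = $355,540.85 × 24% = $85,329.80.

$85,329.80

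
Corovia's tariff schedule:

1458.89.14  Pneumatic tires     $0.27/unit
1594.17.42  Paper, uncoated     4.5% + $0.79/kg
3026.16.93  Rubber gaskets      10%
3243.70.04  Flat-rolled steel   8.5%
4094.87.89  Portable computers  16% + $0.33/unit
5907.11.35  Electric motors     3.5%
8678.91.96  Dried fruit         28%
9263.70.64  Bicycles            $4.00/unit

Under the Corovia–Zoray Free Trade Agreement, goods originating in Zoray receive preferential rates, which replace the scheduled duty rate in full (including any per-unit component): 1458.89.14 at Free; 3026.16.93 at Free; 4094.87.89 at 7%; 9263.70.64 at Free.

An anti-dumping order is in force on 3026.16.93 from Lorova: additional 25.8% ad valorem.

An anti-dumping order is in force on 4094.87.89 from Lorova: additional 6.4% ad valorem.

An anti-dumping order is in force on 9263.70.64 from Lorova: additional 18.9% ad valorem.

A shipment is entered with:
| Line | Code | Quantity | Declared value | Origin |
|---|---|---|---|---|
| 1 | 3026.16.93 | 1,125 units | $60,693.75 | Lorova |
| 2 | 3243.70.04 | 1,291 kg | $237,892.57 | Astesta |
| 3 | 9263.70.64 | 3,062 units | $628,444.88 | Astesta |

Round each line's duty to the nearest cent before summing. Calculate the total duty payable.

Line 1 (3026.16.93, Lorova, 1,125 units, $60,693.75):
Base rate for 3026.16.93 is 10%.
3026.16.93 has an FTA preferential rate, but origin Lorova is not Zoray; base rate stands.
Additional duty on 3026.16.93 from Lorova: +25.8%. Applied ad valorem rate: 10% + 25.8% = 35.8%.
Duty = $60,693.75 × 35.8% = $21,728.36.
Line 2 (3243.70.04, Astesta, 1,291 kg, $237,892.57):
Base rate for 3243.70.04 is 8.5%.
Duty = $237,892.57 × 8.5% = $20,220.87.
Line 3 (9263.70.64, Astesta, 3,062 units, $628,444.88):
Base rate for 9263.70.64 is $4.00/unit.
9263.70.64 has an FTA preferential rate, but origin Astesta is not Zoray; base rate stands.
The additional-duty order on 9263.70.64 targets Lorova, not Astesta; it does not apply.
Duty = 3,062 × $4.00 = $12,248.00.
Total = $21,728.36 + $20,220.87 + $12,248.00 = $54,197.23.

$54,197.23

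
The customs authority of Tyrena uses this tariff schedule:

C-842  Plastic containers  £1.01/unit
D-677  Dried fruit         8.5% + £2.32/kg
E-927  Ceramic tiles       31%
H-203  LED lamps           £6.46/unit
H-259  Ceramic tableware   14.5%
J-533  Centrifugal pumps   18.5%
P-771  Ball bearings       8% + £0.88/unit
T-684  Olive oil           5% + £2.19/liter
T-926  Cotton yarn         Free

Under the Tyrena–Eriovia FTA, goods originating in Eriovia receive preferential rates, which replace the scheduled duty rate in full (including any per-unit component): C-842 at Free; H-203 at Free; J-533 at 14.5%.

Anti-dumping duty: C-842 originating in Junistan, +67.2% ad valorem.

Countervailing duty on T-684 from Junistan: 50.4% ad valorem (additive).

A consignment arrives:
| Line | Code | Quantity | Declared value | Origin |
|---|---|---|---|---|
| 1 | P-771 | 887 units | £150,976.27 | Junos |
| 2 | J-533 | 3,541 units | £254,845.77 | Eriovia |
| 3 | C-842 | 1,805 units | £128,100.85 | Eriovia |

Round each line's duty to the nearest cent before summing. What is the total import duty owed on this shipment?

Line 1 (P-771, Junos, 887 units, £150,976.27):
Base rate for P-771 is 8% + £0.88/unit.
Duty = £150,976.27 × 8% + 887 × £0.88 = £12,858.66.
Line 2 (J-533, Eriovia, 3,541 units, £254,845.77):
Base rate for J-533 is 18.5%.
Origin Eriovia qualifies under the Tyrena–Eriovia agreement and J-533 is covered: preferential rate 14.5% applies instead.
Duty = £254,845.77 × 14.5% = £36,952.64.
Line 3 (C-842, Eriovia, 1,805 units, £128,100.85):
Base rate for C-842 is £1.01/unit.
Origin Eriovia qualifies under the Tyrena–Eriovia agreement and C-842 is covered: preferential rate Free applies instead.
The additional-duty order on C-842 targets Junistan, not Eriovia; it does not apply.
Duty = £128,100.85 × 0% = £0.00.
Total = £12,858.66 + £36,952.64 + £0.00 = £49,811.30.

£49,811.30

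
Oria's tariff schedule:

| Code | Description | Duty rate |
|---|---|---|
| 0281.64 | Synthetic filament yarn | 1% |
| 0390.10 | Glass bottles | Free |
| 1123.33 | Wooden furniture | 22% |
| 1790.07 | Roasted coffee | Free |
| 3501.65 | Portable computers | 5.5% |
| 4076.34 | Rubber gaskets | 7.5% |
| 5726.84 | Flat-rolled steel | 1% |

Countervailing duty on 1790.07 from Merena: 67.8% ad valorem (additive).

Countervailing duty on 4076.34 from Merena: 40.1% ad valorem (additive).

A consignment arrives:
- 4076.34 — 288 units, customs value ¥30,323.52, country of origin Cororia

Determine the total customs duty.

Line 1 (4076.34, Cororia, 288 units, ¥30,323.52):
Base rate for 4076.34 is 7.5%.
The additional-duty order on 4076.34 targets Merena, not Cororia; it does not apply.
Duty = ¥30,323.52 × 7.5% = ¥2,274.26.

¥2,274.26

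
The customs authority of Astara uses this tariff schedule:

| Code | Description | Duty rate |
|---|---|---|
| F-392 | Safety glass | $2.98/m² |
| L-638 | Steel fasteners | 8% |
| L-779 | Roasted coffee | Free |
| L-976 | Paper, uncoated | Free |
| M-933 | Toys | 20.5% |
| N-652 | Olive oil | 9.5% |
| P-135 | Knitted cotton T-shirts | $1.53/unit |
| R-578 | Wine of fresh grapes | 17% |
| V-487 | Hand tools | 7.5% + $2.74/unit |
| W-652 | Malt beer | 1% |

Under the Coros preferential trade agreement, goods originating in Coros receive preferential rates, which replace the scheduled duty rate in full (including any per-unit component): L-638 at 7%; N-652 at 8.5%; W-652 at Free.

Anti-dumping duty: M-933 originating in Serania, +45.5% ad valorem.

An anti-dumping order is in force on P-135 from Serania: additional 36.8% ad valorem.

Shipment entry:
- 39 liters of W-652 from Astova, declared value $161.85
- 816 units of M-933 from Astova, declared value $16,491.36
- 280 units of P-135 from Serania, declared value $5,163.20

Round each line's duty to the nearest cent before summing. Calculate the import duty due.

$5,710.81

Line 1 (W-652, Astova, 39 liters, $161.85):
Base rate for W-652 is 1%.
W-652 has an FTA preferential rate, but origin Astova is not Coros; base rate stands.
Duty = $161.85 × 1% = $1.62.
Line 2 (M-933, Astova, 816 units, $16,491.36):
Base rate for M-933 is 20.5%.
The additional-duty order on M-933 targets Serania, not Astova; it does not apply.
Duty = $16,491.36 × 20.5% = $3,380.73.
Line 3 (P-135, Serania, 280 units, $5,163.20):
Base rate for P-135 is $1.53/unit.
Additional duty on P-135 from Serania: +36.8% ad valorem. Applied ad valorem rate = 36.8%.
Duty = $5,163.20 × 36.8% + 280 × $1.53 = $2,328.46.
Total = $1.62 + $3,380.73 + $2,328.46 = $5,710.81.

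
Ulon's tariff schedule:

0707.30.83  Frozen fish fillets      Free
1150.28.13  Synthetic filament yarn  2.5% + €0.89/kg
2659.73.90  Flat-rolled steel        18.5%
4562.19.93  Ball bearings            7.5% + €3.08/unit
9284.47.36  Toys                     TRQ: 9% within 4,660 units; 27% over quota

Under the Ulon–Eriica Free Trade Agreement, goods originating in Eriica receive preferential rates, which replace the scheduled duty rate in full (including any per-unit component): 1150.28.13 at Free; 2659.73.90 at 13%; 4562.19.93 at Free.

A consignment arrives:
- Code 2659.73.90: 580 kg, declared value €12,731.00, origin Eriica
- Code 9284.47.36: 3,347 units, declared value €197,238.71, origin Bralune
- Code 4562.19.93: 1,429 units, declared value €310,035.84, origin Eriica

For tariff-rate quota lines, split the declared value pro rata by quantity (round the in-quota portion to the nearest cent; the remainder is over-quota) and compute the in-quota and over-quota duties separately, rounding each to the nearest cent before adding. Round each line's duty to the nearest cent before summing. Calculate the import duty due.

€19,406.51

Line 1 (2659.73.90, Eriica, 580 kg, €12,731.00):
Base rate for 2659.73.90 is 18.5%.
Origin Eriica qualifies under the Ulon–Eriica agreement and 2659.73.90 is covered: preferential rate 13% applies instead.
Duty = €12,731.00 × 13% = €1,655.03.
Line 2 (9284.47.36, Bralune, 3,347 units, €197,238.71):
Code 9284.47.36 is under a tariff-rate quota (threshold 4,660 units). Quantity 3,347 units is within the quota, so the in-quota rate 9% applies to the full value.
Duty = €197,238.71 × 9% = €17,751.48.
Line 3 (4562.19.93, Eriica, 1,429 units, €310,035.84):
Base rate for 4562.19.93 is 7.5% + €3.08/unit.
Origin Eriica qualifies under the Ulon–Eriica agreement and 4562.19.93 is covered: preferential rate Free applies instead.
Duty = €310,035.84 × 0% = €0.00.
Total = €1,655.03 + €17,751.48 + €0.00 = €19,406.51.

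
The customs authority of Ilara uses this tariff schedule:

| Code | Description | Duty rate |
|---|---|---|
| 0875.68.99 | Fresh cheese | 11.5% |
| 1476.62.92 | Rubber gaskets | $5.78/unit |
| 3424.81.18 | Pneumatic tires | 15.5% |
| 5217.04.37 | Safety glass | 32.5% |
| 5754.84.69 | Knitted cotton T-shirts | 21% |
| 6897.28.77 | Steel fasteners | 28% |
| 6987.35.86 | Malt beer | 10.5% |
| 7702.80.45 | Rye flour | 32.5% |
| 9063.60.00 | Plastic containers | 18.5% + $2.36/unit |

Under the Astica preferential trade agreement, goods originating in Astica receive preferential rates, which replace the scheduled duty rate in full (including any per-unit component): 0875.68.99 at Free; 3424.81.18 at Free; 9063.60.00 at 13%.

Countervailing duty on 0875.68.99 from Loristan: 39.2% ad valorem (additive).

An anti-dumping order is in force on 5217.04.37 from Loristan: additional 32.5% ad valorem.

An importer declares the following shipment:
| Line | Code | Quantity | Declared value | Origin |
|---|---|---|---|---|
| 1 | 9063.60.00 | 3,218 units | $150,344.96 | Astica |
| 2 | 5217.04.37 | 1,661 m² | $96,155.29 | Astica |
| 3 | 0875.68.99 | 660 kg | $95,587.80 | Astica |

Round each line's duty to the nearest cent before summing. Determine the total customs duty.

$50,795.31

Line 1 (9063.60.00, Astica, 3,218 units, $150,344.96):
Base rate for 9063.60.00 is 18.5% + $2.36/unit.
Origin Astica qualifies under the Ilara–Astica agreement and 9063.60.00 is covered: preferential rate 13% applies instead.
Duty = $150,344.96 × 13% = $19,544.84.
Line 2 (5217.04.37, Astica, 1,661 m², $96,155.29):
Base rate for 5217.04.37 is 32.5%.
Origin Astica is the FTA partner but 5217.04.37 is not on the preference list; base rate stands.
The additional-duty order on 5217.04.37 targets Loristan, not Astica; it does not apply.
Duty = $96,155.29 × 32.5% = $31,250.47.
Line 3 (0875.68.99, Astica, 660 kg, $95,587.80):
Base rate for 0875.68.99 is 11.5%.
Origin Astica qualifies under the Ilara–Astica agreement and 0875.68.99 is covered: preferential rate Free applies instead.
The additional-duty order on 0875.68.99 targets Loristan, not Astica; it does not apply.
Duty = $95,587.80 × 0% = $0.00.
Total = $19,544.84 + $31,250.47 + $0.00 = $50,795.31.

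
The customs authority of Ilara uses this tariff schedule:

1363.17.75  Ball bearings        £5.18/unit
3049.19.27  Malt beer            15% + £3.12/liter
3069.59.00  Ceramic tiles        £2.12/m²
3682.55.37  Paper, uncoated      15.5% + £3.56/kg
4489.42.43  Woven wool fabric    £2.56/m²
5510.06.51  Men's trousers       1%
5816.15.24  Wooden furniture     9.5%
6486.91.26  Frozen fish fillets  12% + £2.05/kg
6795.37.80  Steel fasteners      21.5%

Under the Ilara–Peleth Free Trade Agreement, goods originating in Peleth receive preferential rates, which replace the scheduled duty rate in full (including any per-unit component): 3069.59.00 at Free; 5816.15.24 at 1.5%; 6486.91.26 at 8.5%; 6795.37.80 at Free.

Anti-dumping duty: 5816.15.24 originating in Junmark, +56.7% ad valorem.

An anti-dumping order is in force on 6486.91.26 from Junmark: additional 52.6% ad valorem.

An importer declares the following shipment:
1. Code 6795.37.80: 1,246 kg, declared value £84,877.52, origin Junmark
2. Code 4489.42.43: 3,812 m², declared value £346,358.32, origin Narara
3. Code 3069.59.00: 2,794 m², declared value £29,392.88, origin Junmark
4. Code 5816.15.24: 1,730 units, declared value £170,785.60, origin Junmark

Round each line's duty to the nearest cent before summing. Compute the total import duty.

£146,990.74

Line 1 (6795.37.80, Junmark, 1,246 kg, £84,877.52):
Base rate for 6795.37.80 is 21.5%.
6795.37.80 has an FTA preferential rate, but origin Junmark is not Peleth; base rate stands.
Duty = £84,877.52 × 21.5% = £18,248.67.
Line 2 (4489.42.43, Narara, 3,812 m², £346,358.32):
Base rate for 4489.42.43 is £2.56/m².
Duty = 3,812 × £2.56 = £9,758.72.
Line 3 (3069.59.00, Junmark, 2,794 m², £29,392.88):
Base rate for 3069.59.00 is £2.12/m².
3069.59.00 has an FTA preferential rate, but origin Junmark is not Peleth; base rate stands.
Duty = 2,794 × £2.12 = £5,923.28.
Line 4 (5816.15.24, Junmark, 1,730 units, £170,785.60):
Base rate for 5816.15.24 is 9.5%.
5816.15.24 has an FTA preferential rate, but origin Junmark is not Peleth; base rate stands.
Additional duty on 5816.15.24 from Junmark: +56.7%. Applied ad valorem rate: 9.5% + 56.7% = 66.2%.
Duty = £170,785.60 × 66.2% = £113,060.07.
Total = £18,248.67 + £9,758.72 + £5,923.28 + £113,060.07 = £146,990.74.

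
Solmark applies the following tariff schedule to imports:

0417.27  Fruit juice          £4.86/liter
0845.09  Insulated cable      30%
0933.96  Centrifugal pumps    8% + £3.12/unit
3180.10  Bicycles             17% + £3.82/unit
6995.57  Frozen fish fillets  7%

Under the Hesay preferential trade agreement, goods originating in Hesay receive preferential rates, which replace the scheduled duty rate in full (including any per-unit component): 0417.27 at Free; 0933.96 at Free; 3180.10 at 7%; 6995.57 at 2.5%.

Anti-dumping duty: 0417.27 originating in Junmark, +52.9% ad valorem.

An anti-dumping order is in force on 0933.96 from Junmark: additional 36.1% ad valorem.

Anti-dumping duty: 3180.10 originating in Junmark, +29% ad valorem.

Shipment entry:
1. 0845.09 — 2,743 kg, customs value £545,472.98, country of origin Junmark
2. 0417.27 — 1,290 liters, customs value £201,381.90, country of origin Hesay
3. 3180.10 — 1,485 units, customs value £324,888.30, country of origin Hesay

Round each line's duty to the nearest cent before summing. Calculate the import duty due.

£186,384.07

Line 1 (0845.09, Junmark, 2,743 kg, £545,472.98):
Base rate for 0845.09 is 30%.
Duty = £545,472.98 × 30% = £163,641.89.
Line 2 (0417.27, Hesay, 1,290 liters, £201,381.90):
Base rate for 0417.27 is £4.86/liter.
Origin Hesay qualifies under the Solmark–Hesay agreement and 0417.27 is covered: preferential rate Free applies instead.
The additional-duty order on 0417.27 targets Junmark, not Hesay; it does not apply.
Duty = £201,381.90 × 0% = £0.00.
Line 3 (3180.10, Hesay, 1,485 units, £324,888.30):
Base rate for 3180.10 is 17% + £3.82/unit.
Origin Hesay qualifies under the Solmark–Hesay agreement and 3180.10 is covered: preferential rate 7% applies instead.
The additional-duty order on 3180.10 targets Junmark, not Hesay; it does not apply.
Duty = £324,888.30 × 7% = £22,742.18.
Total = £163,641.89 + £0.00 + £22,742.18 = £186,384.07.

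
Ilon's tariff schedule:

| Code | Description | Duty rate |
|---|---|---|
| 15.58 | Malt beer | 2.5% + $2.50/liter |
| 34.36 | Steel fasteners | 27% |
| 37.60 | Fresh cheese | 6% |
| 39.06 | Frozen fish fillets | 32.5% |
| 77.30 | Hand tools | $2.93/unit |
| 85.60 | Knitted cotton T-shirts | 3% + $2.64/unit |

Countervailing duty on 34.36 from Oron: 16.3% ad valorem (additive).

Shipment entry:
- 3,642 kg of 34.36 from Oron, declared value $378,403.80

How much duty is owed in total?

$163,848.85

Line 1 (34.36, Oron, 3,642 kg, $378,403.80):
Base rate for 34.36 is 27%.
Additional duty on 34.36 from Oron: +16.3%. Applied ad valorem rate: 27% + 16.3% = 43.3%.
Duty = $378,403.80 × 43.3% = $163,848.85.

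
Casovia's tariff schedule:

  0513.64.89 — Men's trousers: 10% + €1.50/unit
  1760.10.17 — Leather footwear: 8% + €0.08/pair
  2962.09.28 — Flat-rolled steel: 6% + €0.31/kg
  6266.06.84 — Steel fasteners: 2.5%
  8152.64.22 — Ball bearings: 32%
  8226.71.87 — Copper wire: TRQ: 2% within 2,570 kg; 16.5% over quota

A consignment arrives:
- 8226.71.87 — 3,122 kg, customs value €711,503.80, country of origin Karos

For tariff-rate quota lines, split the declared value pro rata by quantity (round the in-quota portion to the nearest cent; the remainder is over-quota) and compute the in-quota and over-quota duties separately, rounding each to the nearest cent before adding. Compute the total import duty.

Line 1 (8226.71.87, Karos, 3,122 kg, €711,503.80):
Code 8226.71.87 is under a tariff-rate quota (threshold 2,570 kg). In-quota: 2,570 kg at 2%; over-quota: 552 kg at 16.5%.
Pro-rata value split: in-quota = €711,503.80 × 2,570/3,122 = €585,703.00; over-quota = €711,503.80 − €585,703.00 = €125,800.80.
In-quota duty = €585,703.00 × 2% = €11,714.06. Over-quota duty = €125,800.80 × 16.5% = €20,757.13.
Line duty = €11,714.06 + €20,757.13 = €32,471.19.

€32,471.19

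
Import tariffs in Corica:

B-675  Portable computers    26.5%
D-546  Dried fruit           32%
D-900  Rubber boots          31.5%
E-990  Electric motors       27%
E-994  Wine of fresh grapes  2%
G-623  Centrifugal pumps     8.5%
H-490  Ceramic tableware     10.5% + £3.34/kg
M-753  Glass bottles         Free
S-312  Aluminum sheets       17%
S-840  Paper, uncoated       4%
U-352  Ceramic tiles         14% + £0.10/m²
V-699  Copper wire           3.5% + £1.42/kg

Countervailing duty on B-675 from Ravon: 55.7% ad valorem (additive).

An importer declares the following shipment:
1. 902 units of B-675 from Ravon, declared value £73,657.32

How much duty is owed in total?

£60,546.32

Line 1 (B-675, Ravon, 902 units, £73,657.32):
Base rate for B-675 is 26.5%.
Additional duty on B-675 from Ravon: +55.7%. Applied ad valorem rate: 26.5% + 55.7% = 82.2%.
Duty = £73,657.32 × 82.2% = £60,546.32.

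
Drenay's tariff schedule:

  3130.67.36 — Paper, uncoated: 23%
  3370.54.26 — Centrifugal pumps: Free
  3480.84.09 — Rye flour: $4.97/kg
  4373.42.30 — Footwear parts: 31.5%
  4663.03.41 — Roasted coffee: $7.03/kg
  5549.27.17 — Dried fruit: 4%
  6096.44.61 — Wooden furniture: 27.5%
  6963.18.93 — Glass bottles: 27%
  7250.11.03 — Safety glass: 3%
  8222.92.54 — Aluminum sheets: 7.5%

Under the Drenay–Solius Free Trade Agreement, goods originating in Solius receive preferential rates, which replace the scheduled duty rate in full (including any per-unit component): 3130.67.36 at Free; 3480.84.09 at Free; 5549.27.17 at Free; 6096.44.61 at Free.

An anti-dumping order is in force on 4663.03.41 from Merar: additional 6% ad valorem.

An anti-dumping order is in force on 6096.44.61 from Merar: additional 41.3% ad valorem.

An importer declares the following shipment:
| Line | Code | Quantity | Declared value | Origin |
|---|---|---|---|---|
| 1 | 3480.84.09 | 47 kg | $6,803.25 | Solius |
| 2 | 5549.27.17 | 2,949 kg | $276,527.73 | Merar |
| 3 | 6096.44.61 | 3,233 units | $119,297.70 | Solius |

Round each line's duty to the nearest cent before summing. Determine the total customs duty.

$11,061.11

Line 1 (3480.84.09, Solius, 47 kg, $6,803.25):
Base rate for 3480.84.09 is $4.97/kg.
Origin Solius qualifies under the Drenay–Solius agreement and 3480.84.09 is covered: preferential rate Free applies instead.
Duty = $6,803.25 × 0% = $0.00.
Line 2 (5549.27.17, Merar, 2,949 kg, $276,527.73):
Base rate for 5549.27.17 is 4%.
5549.27.17 has an FTA preferential rate, but origin Merar is not Solius; base rate stands.
Duty = $276,527.73 × 4% = $11,061.11.
Line 3 (6096.44.61, Solius, 3,233 units, $119,297.70):
Base rate for 6096.44.61 is 27.5%.
Origin Solius qualifies under the Drenay–Solius agreement and 6096.44.61 is covered: preferential rate Free applies instead.
The additional-duty order on 6096.44.61 targets Merar, not Solius; it does not apply.
Duty = $119,297.70 × 0% = $0.00.
Total = $0.00 + $11,061.11 + $0.00 = $11,061.11.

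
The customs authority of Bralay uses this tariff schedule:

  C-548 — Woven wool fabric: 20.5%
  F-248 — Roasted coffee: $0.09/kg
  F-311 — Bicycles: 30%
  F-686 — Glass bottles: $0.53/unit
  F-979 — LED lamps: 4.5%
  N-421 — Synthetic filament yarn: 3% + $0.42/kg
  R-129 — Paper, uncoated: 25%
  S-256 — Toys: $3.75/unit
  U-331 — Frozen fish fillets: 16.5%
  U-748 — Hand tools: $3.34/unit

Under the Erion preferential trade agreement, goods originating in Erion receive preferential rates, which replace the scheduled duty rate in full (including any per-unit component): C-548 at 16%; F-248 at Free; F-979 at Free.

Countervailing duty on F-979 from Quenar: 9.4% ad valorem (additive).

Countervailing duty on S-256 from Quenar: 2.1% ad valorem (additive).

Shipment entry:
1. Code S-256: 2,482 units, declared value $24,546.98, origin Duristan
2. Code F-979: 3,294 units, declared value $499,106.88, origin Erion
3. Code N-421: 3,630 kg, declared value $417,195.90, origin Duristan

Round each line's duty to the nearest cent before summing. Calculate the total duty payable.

Line 1 (S-256, Duristan, 2,482 units, $24,546.98):
Base rate for S-256 is $3.75/unit.
The additional-duty order on S-256 targets Quenar, not Duristan; it does not apply.
Duty = 2,482 × $3.75 = $9,307.50.
Line 2 (F-979, Erion, 3,294 units, $499,106.88):
Base rate for F-979 is 4.5%.
Origin Erion qualifies under the Bralay–Erion agreement and F-979 is covered: preferential rate Free applies instead.
The additional-duty order on F-979 targets Quenar, not Erion; it does not apply.
Duty = $499,106.88 × 0% = $0.00.
Line 3 (N-421, Duristan, 3,630 kg, $417,195.90):
Base rate for N-421 is 3% + $0.42/kg.
Duty = $417,195.90 × 3% + 3,630 × $0.42 = $14,040.48.
Total = $9,307.50 + $0.00 + $14,040.48 = $23,347.98.

$23,347.98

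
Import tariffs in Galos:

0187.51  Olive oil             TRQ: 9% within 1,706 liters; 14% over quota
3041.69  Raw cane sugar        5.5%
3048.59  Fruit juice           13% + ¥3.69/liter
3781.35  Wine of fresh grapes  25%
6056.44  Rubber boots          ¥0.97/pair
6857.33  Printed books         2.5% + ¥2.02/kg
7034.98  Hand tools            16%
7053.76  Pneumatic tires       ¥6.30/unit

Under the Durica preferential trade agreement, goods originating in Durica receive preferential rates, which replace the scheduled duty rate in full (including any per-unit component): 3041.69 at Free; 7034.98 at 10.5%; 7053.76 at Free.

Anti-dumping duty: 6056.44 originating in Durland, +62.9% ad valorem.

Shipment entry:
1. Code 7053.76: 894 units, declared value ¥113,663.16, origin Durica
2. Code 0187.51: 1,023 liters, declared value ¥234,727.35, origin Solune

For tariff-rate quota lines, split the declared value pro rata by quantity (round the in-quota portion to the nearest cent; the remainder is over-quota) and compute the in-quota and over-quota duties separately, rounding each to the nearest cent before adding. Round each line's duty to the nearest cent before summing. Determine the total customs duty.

Line 1 (7053.76, Durica, 894 units, ¥113,663.16):
Base rate for 7053.76 is ¥6.30/unit.
Origin Durica qualifies under the Galos–Durica agreement and 7053.76 is covered: preferential rate Free applies instead.
Duty = ¥113,663.16 × 0% = ¥0.00.
Line 2 (0187.51, Solune, 1,023 liters, ¥234,727.35):
Code 0187.51 is under a tariff-rate quota (threshold 1,706 liters). Quantity 1,023 liters is within the quota, so the in-quota rate 9% applies to the full value.
Duty = ¥234,727.35 × 9% = ¥21,125.46.
Total = ¥0.00 + ¥21,125.46 = ¥21,125.46.

¥21,125.46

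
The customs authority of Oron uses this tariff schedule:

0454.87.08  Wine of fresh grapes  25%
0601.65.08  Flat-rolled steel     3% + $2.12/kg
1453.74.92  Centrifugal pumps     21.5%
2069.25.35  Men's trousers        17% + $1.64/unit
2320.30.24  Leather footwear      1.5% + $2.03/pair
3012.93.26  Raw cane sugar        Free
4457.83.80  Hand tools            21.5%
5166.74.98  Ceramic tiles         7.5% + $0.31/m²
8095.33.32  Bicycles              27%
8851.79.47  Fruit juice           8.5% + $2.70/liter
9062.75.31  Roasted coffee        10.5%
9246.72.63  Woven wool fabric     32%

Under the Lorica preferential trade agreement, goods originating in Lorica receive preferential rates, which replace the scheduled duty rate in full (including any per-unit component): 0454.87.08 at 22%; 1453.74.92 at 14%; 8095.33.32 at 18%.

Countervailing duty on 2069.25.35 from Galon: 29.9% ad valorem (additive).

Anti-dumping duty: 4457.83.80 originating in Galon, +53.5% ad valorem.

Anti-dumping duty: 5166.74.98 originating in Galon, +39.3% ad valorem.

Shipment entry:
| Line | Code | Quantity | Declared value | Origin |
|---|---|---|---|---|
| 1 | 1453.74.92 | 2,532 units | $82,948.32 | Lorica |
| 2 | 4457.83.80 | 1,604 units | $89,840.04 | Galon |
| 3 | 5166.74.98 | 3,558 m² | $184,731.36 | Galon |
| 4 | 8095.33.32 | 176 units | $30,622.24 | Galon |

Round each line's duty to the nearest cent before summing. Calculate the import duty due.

Line 1 (1453.74.92, Lorica, 2,532 units, $82,948.32):
Base rate for 1453.74.92 is 21.5%.
Origin Lorica qualifies under the Oron–Lorica agreement and 1453.74.92 is covered: preferential rate 14% applies instead.
Duty = $82,948.32 × 14% = $11,612.76.
Line 2 (4457.83.80, Galon, 1,604 units, $89,840.04):
Base rate for 4457.83.80 is 21.5%.
Additional duty on 4457.83.80 from Galon: +53.5%. Applied ad valorem rate: 21.5% + 53.5% = 75%.
Duty = $89,840.04 × 75% = $67,380.03.
Line 3 (5166.74.98, Galon, 3,558 m², $184,731.36):
Base rate for 5166.74.98 is 7.5% + $0.31/m².
Additional duty on 5166.74.98 from Galon: +39.3%. Applied ad valorem rate: 7.5% + 39.3% = 46.8%.
Duty = $184,731.36 × 46.8% + 3,558 × $0.31 = $87,557.26.
Line 4 (8095.33.32, Galon, 176 units, $30,622.24):
Base rate for 8095.33.32 is 27%.
8095.33.32 has an FTA preferential rate, but origin Galon is not Lorica; base rate stands.
Duty = $30,622.24 × 27% = $8,268.00.
Total = $11,612.76 + $67,380.03 + $87,557.26 + $8,268.00 = $174,818.05.

$174,818.05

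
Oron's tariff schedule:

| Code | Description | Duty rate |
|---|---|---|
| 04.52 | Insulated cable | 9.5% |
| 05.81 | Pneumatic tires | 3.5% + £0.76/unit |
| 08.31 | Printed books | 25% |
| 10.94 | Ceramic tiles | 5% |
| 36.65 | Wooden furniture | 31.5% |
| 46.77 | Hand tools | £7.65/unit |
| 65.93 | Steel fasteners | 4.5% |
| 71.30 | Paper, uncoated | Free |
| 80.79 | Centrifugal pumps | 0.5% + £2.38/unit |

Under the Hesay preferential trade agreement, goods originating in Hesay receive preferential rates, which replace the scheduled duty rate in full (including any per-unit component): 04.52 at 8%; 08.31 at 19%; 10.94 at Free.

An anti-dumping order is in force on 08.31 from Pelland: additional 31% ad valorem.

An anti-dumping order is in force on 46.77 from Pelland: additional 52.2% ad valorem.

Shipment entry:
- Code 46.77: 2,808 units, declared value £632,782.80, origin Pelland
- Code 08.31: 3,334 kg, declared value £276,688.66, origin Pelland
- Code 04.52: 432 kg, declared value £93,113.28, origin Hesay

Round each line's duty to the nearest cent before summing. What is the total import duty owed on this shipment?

£514,188.53

Line 1 (46.77, Pelland, 2,808 units, £632,782.80):
Base rate for 46.77 is £7.65/unit.
Additional duty on 46.77 from Pelland: +52.2% ad valorem. Applied ad valorem rate = 52.2%.
Duty = £632,782.80 × 52.2% + 2,808 × £7.65 = £351,793.82.
Line 2 (08.31, Pelland, 3,334 kg, £276,688.66):
Base rate for 08.31 is 25%.
08.31 has an FTA preferential rate, but origin Pelland is not Hesay; base rate stands.
Additional duty on 08.31 from Pelland: +31%. Applied ad valorem rate: 25% + 31% = 56%.
Duty = £276,688.66 × 56% = £154,945.65.
Line 3 (04.52, Hesay, 432 kg, £93,113.28):
Base rate for 04.52 is 9.5%.
Origin Hesay qualifies under the Oron–Hesay agreement and 04.52 is covered: preferential rate 8% applies instead.
Duty = £93,113.28 × 8% = £7,449.06.
Total = £351,793.82 + £154,945.65 + £7,449.06 = £514,188.53.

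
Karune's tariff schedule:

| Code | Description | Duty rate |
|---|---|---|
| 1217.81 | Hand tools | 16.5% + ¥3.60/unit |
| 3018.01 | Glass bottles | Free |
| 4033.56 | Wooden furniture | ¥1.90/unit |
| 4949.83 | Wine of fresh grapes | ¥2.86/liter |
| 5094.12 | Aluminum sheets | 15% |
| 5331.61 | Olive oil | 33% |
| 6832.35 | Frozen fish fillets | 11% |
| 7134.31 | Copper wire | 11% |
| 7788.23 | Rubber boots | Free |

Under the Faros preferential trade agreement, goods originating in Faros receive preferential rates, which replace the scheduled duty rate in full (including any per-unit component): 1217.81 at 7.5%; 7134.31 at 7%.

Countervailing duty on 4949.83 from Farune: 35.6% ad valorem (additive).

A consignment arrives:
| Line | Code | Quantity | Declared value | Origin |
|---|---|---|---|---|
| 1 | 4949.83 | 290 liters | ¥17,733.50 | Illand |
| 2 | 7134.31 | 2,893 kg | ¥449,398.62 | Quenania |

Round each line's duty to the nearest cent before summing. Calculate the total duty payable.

Line 1 (4949.83, Illand, 290 liters, ¥17,733.50):
Base rate for 4949.83 is ¥2.86/liter.
The additional-duty order on 4949.83 targets Farune, not Illand; it does not apply.
Duty = 290 × ¥2.86 = ¥829.40.
Line 2 (7134.31, Quenania, 2,893 kg, ¥449,398.62):
Base rate for 7134.31 is 11%.
7134.31 has an FTA preferential rate, but origin Quenania is not Faros; base rate stands.
Duty = ¥449,398.62 × 11% = ¥49,433.85.
Total = ¥829.40 + ¥49,433.85 = ¥50,263.25.

¥50,263.25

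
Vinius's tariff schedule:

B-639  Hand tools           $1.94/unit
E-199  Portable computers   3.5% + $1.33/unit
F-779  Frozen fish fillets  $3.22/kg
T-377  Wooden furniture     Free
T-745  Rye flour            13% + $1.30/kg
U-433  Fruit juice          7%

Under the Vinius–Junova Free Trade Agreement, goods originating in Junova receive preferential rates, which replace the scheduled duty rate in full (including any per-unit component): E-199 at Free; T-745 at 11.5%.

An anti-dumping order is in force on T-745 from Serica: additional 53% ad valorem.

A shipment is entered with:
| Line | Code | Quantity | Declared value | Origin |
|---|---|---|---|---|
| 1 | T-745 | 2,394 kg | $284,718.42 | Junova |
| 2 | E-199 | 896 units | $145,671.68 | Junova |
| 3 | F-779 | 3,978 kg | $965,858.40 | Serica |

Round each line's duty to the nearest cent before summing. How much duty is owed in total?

Line 1 (T-745, Junova, 2,394 kg, $284,718.42):
Base rate for T-745 is 13% + $1.30/kg.
Origin Junova qualifies under the Vinius–Junova agreement and T-745 is covered: preferential rate 11.5% applies instead.
The additional-duty order on T-745 targets Serica, not Junova; it does not apply.
Duty = $284,718.42 × 11.5% = $32,742.62.
Line 2 (E-199, Junova, 896 units, $145,671.68):
Base rate for E-199 is 3.5% + $1.33/unit.
Origin Junova qualifies under the Vinius–Junova agreement and E-199 is covered: preferential rate Free applies instead.
Duty = $145,671.68 × 0% = $0.00.
Line 3 (F-779, Serica, 3,978 kg, $965,858.40):
Base rate for F-779 is $3.22/kg.
Duty = 3,978 × $3.22 = $12,809.16.
Total = $32,742.62 + $0.00 + $12,809.16 = $45,551.78.

$45,551.78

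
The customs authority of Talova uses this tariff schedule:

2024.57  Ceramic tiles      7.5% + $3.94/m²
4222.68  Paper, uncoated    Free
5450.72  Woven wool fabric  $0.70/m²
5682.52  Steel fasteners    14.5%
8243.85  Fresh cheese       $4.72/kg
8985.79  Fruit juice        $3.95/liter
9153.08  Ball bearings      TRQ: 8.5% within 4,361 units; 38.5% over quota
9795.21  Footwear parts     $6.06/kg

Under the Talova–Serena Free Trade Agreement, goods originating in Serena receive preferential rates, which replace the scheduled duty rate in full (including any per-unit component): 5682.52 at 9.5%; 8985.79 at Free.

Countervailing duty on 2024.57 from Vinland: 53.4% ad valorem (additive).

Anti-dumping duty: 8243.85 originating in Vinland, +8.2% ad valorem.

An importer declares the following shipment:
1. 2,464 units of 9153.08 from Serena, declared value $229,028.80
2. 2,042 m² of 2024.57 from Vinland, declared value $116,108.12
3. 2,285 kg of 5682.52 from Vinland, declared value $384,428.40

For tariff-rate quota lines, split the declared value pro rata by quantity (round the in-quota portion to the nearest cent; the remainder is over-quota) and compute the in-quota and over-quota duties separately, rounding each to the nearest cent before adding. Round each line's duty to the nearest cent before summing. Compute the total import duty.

$153,964.90

Line 1 (9153.08, Serena, 2,464 units, $229,028.80):
Code 9153.08 is under a tariff-rate quota (threshold 4,361 units). Quantity 2,464 units is within the quota, so the in-quota rate 8.5% applies to the full value.
Duty = $229,028.80 × 8.5% = $19,467.45.
Line 2 (2024.57, Vinland, 2,042 m², $116,108.12):
Base rate for 2024.57 is 7.5% + $3.94/m².
Additional duty on 2024.57 from Vinland: +53.4%. Applied ad valorem rate: 7.5% + 53.4% = 60.9%.
Duty = $116,108.12 × 60.9% + 2,042 × $3.94 = $78,755.33.
Line 3 (5682.52, Vinland, 2,285 kg, $384,428.40):
Base rate for 5682.52 is 14.5%.
5682.52 has an FTA preferential rate, but origin Vinland is not Serena; base rate stands.
Duty = $384,428.40 × 14.5% = $55,742.12.
Total = $19,467.45 + $78,755.33 + $55,742.12 = $153,964.90.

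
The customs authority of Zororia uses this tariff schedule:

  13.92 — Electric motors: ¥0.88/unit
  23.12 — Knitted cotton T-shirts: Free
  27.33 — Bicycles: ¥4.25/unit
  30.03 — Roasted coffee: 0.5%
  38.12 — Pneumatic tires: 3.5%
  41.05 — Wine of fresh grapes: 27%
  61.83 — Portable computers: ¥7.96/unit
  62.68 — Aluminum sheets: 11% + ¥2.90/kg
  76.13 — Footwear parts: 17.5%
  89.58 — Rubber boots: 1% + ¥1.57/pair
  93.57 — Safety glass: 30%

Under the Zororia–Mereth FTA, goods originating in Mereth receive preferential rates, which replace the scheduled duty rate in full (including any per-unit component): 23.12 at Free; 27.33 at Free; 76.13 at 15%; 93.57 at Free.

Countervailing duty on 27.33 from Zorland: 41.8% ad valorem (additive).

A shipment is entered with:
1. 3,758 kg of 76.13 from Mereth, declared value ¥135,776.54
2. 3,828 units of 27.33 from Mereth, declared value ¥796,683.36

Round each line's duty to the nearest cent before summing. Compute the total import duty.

¥20,366.48

Line 1 (76.13, Mereth, 3,758 kg, ¥135,776.54):
Base rate for 76.13 is 17.5%.
Origin Mereth qualifies under the Zororia–Mereth agreement and 76.13 is covered: preferential rate 15% applies instead.
Duty = ¥135,776.54 × 15% = ¥20,366.48.
Line 2 (27.33, Mereth, 3,828 units, ¥796,683.36):
Base rate for 27.33 is ¥4.25/unit.
Origin Mereth qualifies under the Zororia–Mereth agreement and 27.33 is covered: preferential rate Free applies instead.
The additional-duty order on 27.33 targets Zorland, not Mereth; it does not apply.
Duty = ¥796,683.36 × 0% = ¥0.00.
Total = ¥20,366.48 + ¥0.00 = ¥20,366.48.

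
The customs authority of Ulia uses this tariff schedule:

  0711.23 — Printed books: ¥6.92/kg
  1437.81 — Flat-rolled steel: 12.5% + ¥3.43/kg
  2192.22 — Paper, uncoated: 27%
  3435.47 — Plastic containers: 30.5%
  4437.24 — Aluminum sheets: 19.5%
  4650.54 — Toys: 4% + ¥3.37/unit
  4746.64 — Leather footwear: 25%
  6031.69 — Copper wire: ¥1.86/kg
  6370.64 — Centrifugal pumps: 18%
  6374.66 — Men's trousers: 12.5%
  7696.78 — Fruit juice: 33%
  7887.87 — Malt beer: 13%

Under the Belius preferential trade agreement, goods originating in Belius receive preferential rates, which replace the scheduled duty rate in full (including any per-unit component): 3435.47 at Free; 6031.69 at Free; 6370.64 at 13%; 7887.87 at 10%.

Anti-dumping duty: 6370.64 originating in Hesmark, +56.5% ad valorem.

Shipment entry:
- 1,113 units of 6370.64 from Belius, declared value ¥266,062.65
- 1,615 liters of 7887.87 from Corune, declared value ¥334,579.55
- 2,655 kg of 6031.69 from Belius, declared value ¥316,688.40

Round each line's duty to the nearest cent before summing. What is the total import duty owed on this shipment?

¥78,083.48

Line 1 (6370.64, Belius, 1,113 units, ¥266,062.65):
Base rate for 6370.64 is 18%.
Origin Belius qualifies under the Ulia–Belius agreement and 6370.64 is covered: preferential rate 13% applies instead.
The additional-duty order on 6370.64 targets Hesmark, not Belius; it does not apply.
Duty = ¥266,062.65 × 13% = ¥34,588.14.
Line 2 (7887.87, Corune, 1,615 liters, ¥334,579.55):
Base rate for 7887.87 is 13%.
7887.87 has an FTA preferential rate, but origin Corune is not Belius; base rate stands.
Duty = ¥334,579.55 × 13% = ¥43,495.34.
Line 3 (6031.69, Belius, 2,655 kg, ¥316,688.40):
Base rate for 6031.69 is ¥1.86/kg.
Origin Belius qualifies under the Ulia–Belius agreement and 6031.69 is covered: preferential rate Free applies instead.
Duty = ¥316,688.40 × 0% = ¥0.00.
Total = ¥34,588.14 + ¥43,495.34 + ¥0.00 = ¥78,083.48.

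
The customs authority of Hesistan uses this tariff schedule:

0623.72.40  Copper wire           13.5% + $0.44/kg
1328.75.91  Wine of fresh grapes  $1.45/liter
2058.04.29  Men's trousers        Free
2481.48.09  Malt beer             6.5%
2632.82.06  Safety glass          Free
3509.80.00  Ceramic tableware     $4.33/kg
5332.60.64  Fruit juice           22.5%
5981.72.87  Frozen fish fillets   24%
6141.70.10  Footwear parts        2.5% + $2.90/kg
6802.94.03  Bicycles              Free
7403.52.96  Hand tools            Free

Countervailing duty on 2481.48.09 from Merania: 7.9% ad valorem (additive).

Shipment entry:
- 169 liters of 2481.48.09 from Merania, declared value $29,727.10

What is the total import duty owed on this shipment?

Line 1 (2481.48.09, Merania, 169 liters, $29,727.10):
Base rate for 2481.48.09 is 6.5%.
Additional duty on 2481.48.09 from Merania: +7.9%. Applied ad valorem rate: 6.5% + 7.9% = 14.4%.
Duty = $29,727.10 × 14.4% = $4,280.70.

$4,280.70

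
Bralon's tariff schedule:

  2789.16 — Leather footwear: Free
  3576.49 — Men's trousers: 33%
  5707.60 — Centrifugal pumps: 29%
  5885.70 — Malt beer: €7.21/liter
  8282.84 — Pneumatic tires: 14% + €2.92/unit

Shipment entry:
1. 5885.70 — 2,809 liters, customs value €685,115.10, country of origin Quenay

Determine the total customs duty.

€20,252.89

Line 1 (5885.70, Quenay, 2,809 liters, €685,115.10):
Base rate for 5885.70 is €7.21/liter.
Duty = 2,809 × €7.21 = €20,252.89.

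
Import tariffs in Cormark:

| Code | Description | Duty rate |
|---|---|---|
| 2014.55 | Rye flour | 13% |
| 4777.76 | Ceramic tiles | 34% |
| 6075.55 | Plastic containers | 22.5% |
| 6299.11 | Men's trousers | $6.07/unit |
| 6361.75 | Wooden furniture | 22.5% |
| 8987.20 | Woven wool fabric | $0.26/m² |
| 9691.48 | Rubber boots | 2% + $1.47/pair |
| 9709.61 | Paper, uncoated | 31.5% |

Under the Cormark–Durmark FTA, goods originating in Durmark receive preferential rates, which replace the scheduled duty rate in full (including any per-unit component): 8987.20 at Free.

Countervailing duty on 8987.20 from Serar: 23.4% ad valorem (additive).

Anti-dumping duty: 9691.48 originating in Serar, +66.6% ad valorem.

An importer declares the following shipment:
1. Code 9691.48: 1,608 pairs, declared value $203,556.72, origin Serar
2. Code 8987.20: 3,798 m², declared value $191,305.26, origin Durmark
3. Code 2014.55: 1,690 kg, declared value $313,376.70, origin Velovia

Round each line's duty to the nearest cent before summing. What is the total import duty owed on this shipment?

$182,742.64

Line 1 (9691.48, Serar, 1,608 pairs, $203,556.72):
Base rate for 9691.48 is 2% + $1.47/pair.
Additional duty on 9691.48 from Serar: +66.6%. Applied ad valorem rate: 2% + 66.6% = 68.6%.
Duty = $203,556.72 × 68.6% + 1,608 × $1.47 = $142,003.67.
Line 2 (8987.20, Durmark, 3,798 m², $191,305.26):
Base rate for 8987.20 is $0.26/m².
Origin Durmark qualifies under the Cormark–Durmark agreement and 8987.20 is covered: preferential rate Free applies instead.
The additional-duty order on 8987.20 targets Serar, not Durmark; it does not apply.
Duty = $191,305.26 × 0% = $0.00.
Line 3 (2014.55, Velovia, 1,690 kg, $313,376.70):
Base rate for 2014.55 is 13%.
Duty = $313,376.70 × 13% = $40,738.97.
Total = $142,003.67 + $0.00 + $40,738.97 = $182,742.64.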